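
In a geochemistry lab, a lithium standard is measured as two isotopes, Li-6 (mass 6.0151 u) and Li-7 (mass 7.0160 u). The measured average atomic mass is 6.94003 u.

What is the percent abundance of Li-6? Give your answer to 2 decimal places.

7.59%

With x = fraction of Li-6 (so Li-7 is 1 − x):
6.0151·x + 7.0160·(1 − x) = 6.94003
(6.0151 − 7.0160)·x = 6.94003 − 7.0160
x = -0.07597 / -1.0009 = 0.07590 → 7.59% Li-6, 92.41% Li-7.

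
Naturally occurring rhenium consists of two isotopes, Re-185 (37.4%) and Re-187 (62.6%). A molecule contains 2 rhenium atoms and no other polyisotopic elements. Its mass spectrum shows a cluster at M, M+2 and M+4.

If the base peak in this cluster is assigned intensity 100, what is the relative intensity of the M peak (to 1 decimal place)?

29.9

Binomial terms of (0.374 + 0.626)^2: M 0.1399, M+2 0.4682, M+4 0.3919 → M+2 is the base peak.
P(M+2) = C(2,1) × 0.374^1 × 0.626^1 = 2 × 0.3740 × 0.6260 = 0.468248 (base)
P(M) = C(2,0) × 0.374^2 × 0.626^0 = 1 × 0.139876 × 1.0000 = 0.139876
Relative intensity = 0.139876 / 0.468248 × 100 = 29.9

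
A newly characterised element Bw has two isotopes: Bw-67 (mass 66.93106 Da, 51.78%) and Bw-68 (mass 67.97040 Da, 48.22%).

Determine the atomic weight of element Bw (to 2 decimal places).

67.43 Da

Average mass = Σ (abundance × isotope mass) = 0.5178 × 66.93106 + 0.4822 × 67.97040
= 34.656903 + 32.775327 = 67.432230 Da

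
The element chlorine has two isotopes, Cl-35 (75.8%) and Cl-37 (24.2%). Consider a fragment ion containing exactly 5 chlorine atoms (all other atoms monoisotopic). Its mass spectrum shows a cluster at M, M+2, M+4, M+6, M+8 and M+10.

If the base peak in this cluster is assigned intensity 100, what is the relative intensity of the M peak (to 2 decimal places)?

(0.758 + 0.242)^5 gives M 0.2502, M+2 0.3994, M+4 0.2551, M+6 0.0814, M+8 0.0130, M+10 0.0008; the largest is M+2.
P(M+2) = C(5,1) × 0.758^4 × 0.242^1 = 5 × 0.33012379 × 0.2420 = 0.399450 (base)
P(M) = C(5,0) × 0.758^5 × 0.242^0 = 1 × 0.25023383 × 1.0000 = 0.250234
Relative intensity = 0.250234 / 0.399450 × 100 = 62.64

62.64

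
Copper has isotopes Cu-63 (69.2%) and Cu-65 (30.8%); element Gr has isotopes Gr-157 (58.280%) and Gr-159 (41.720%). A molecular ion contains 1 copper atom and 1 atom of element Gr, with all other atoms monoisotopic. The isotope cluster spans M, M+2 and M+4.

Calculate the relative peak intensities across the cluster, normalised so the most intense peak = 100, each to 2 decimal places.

Copper pattern (n=1): 0.6920 : 0.3080
Element Gr pattern (n=1): 0.5828 : 0.4172
Convolve the two distributions (both contribute in 2-u steps):
  M: 0.6920×0.5828 = 0.403298
  M+2: 0.6920×0.4172 + 0.3080×0.5828 = 0.468205
  M+4: 0.3080×0.4172 = 0.128498
Scale to base peak (0.468205) = 100: 86.14 : 100.00 : 27.44

86.14 : 100.00 : 27.44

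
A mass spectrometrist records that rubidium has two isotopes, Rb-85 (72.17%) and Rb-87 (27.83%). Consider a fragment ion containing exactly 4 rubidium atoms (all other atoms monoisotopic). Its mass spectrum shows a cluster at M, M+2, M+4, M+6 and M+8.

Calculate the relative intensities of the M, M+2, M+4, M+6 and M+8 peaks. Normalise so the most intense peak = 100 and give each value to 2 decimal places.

The 4 Rb atoms are independent, so intensities follow the terms of (0.7217 + 0.2783)^4.
P(M) = 0.7217^4 = 0.271286
P(M+2) = 4 × 0.7217^3 × 0.2783^1 = 0.418450
P(M+4) = 6 × 0.7217^2 × 0.2783^2 = 0.242042
P(M+6) = 4 × 0.7217^1 × 0.2783^3 = 0.062224
P(M+8) = 0.2783^4 = 0.005999
The M+2 peak is largest (0.418450); scaling to 100 gives 64.83 : 100.00 : 57.84 : 14.87 : 1.43.

64.83 : 100.00 : 57.84 : 14.87 : 1.43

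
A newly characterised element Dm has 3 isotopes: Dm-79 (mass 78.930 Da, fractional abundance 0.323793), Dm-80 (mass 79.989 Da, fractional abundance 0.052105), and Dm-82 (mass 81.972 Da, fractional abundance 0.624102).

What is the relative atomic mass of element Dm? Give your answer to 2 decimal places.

80.88 Da

Average mass = Σ (abundance × isotope mass) = 0.323793 × 78.930 + 0.052105 × 79.989 + 0.624102 × 81.972
= 25.5570 + 4.1678 + 51.1589 = 80.8837 Da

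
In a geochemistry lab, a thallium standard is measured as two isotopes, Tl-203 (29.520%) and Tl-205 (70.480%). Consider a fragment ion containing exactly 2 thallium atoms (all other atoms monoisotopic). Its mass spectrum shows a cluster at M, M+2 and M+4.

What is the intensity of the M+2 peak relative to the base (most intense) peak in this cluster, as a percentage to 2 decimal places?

Term probabilities: M 0.0871, M+2 0.4161, M+4 0.4967. Base peak = M+4.
P(M+4) = C(2,2) × 0.29520^0 × 0.70480^2 = 1 × 1.0000 × 0.49674304 = 0.496743 (base)
P(M+2) = C(2,1) × 0.29520^1 × 0.70480^1 = 2 × 0.2952 × 0.7048 = 0.416114
Relative intensity = 0.416114 / 0.496743 × 100 = 83.77

83.77%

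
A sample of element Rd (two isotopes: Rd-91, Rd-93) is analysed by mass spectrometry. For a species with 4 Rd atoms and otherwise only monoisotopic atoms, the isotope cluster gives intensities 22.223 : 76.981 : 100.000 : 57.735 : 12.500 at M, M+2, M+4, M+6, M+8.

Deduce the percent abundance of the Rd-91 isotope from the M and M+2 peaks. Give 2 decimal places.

Let p = fractional abundance of Rd-91. I(M+2)/I(M) = [C(4,1)·p^3·(1−p)] / p^4 = 4·(1−p)/p = 76.981/22.223 = 3.4640
(1−p)/p = 3.4640/4 = 0.8660  ⇒  p = 1/(1 + 0.8660) = 0.5359
Rd-91: 53.59%, Rd-93: 46.41%.

53.59%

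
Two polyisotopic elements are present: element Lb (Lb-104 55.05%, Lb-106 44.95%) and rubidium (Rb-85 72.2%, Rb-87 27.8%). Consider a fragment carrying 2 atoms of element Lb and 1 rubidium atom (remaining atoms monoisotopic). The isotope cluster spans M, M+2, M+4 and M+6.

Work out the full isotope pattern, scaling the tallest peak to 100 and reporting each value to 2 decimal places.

Element Lb pattern (n=2): 0.30305025 : 0.4948995 : 0.20205025
Rubidium pattern (n=1): 0.7220 : 0.2780
Convolve the two distributions (both contribute in 2-u steps):
  M: 0.30305025×0.7220 = 0.218802
  M+2: 0.30305025×0.2780 + 0.4948995×0.7220 = 0.441565
  M+4: 0.4948995×0.2780 + 0.20205025×0.7220 = 0.283462
  M+6: 0.20205025×0.2780 = 0.056170
Scale to base peak (0.441565) = 100: 49.55 : 100.00 : 64.19 : 12.72

49.55 : 100.00 : 64.19 : 12.72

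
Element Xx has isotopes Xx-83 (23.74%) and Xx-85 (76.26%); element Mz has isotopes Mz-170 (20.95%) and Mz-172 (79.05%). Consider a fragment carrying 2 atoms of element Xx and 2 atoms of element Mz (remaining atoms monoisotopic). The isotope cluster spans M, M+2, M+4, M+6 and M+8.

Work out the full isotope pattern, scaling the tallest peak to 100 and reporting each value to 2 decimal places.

Element Xx pattern (n=2): 0.05635876 : 0.36208248 : 0.58155876
Element Mz pattern (n=2): 0.04389025 : 0.3312195 : 0.62489025
Convolve the two distributions (both contribute in 2-u steps):
  M: 0.05635876×0.04389025 = 0.002474
  M+2: 0.05635876×0.3312195 + 0.36208248×0.04389025 = 0.034559
  M+4: 0.05635876×0.62489025 + 0.36208248×0.3312195 + 0.58155876×0.04389025 = 0.180672
  M+6: 0.36208248×0.62489025 + 0.58155876×0.3312195 = 0.418885
  M+8: 0.58155876×0.62489025 = 0.363410
Scale to base peak (0.418885) = 100: 0.59 : 8.25 : 43.13 : 100.00 : 86.76

0.59 : 8.25 : 43.13 : 100.00 : 86.76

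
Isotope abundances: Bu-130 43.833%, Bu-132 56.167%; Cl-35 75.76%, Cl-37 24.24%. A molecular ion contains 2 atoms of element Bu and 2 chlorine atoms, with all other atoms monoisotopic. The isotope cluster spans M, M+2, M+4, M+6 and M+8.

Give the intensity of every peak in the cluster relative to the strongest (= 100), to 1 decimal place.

29.5 : 94.6 : 100.0 : 38.8 : 5.0

Element Bu pattern (n=2): 0.19213319 : 0.49239362 : 0.31547319
Chlorine pattern (n=2): 0.57395776 : 0.36728448 : 0.05875776
Convolve the two distributions (both contribute in 2-u steps):
  M: 0.19213319×0.57395776 = 0.110276
  M+2: 0.19213319×0.36728448 + 0.49239362×0.57395776 = 0.353181
  M+4: 0.19213319×0.05875776 + 0.49239362×0.36728448 + 0.31547319×0.57395776 = 0.373206
  M+6: 0.49239362×0.05875776 + 0.31547319×0.36728448 = 0.144800
  M+8: 0.31547319×0.05875776 = 0.018536
Scale to base peak (0.373206) = 100: 29.5 : 94.6 : 100.0 : 38.8 : 5.0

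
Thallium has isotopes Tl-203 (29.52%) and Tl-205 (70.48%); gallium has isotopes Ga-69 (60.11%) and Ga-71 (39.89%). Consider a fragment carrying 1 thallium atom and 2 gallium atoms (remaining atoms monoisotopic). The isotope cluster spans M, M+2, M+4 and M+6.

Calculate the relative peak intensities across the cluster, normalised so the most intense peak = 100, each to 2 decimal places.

Thallium pattern (n=1): 0.2952 : 0.7048
Gallium pattern (n=2): 0.36132121 : 0.47955758 : 0.15912121
Convolve the two distributions (both contribute in 2-u steps):
  M: 0.2952×0.36132121 = 0.106662
  M+2: 0.2952×0.47955758 + 0.7048×0.36132121 = 0.396225
  M+4: 0.2952×0.15912121 + 0.7048×0.47955758 = 0.384965
  M+6: 0.7048×0.15912121 = 0.112149
Scale to base peak (0.396225) = 100: 26.92 : 100.00 : 97.16 : 28.30

26.92 : 100.00 : 97.16 : 28.30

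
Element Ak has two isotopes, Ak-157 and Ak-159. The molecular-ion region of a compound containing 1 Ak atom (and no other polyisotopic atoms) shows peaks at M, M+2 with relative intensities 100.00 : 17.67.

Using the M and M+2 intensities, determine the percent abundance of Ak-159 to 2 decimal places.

15.02%

If p is the fraction of Ak that is Ak-157, then I(M+2)/I(M) = [C(1,1)·p^0·(1−p)] / p^1 = 1·(1−p)/p = 17.67/100.00 = 0.1767
(1−p)/p = 0.1767/1 = 0.1767  ⇒  p = 1/(1 + 0.1767) = 0.8498
Ak-157: 84.98%, Ak-159: 15.02%.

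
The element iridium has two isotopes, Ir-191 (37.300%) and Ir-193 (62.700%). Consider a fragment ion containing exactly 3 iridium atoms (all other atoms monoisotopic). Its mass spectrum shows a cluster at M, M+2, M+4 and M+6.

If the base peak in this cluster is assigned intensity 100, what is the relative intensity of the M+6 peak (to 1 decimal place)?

56.0

(0.37300 + 0.62700)^3 gives M 0.0519, M+2 0.2617, M+4 0.4399, M+6 0.2465; the largest is M+4.
P(M+4) = C(3,2) × 0.37300^1 × 0.62700^2 = 3 × 0.3730 × 0.393129 = 0.439911 (base)
P(M+6) = C(3,3) × 0.37300^0 × 0.62700^3 = 1 × 1.0000 × 0.24649188 = 0.246492
Relative intensity = 0.246492 / 0.439911 × 100 = 56.0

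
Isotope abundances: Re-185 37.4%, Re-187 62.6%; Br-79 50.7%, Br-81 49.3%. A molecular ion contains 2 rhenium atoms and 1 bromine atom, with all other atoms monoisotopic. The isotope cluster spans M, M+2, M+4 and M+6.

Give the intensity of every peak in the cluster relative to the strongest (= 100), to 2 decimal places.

Rhenium pattern (n=2): 0.139876 : 0.468248 : 0.391876
Bromine pattern (n=1): 0.5070 : 0.4930
Convolve the two distributions (both contribute in 2-u steps):
  M: 0.139876×0.5070 = 0.070917
  M+2: 0.139876×0.4930 + 0.468248×0.5070 = 0.306361
  M+4: 0.468248×0.4930 + 0.391876×0.5070 = 0.429527
  M+6: 0.391876×0.4930 = 0.193195
Scale to base peak (0.429527) = 100: 16.51 : 71.33 : 100.00 : 44.98

16.51 : 71.33 : 100.00 : 44.98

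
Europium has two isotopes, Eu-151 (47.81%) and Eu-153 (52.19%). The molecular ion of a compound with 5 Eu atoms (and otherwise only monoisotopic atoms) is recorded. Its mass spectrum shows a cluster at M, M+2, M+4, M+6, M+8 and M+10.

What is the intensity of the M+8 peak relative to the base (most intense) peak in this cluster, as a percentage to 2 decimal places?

Binomial terms of (0.4781 + 0.5219)^5: M 0.0250, M+2 0.1363, M+4 0.2977, M+6 0.3249, M+8 0.1774, M+10 0.0387 → M+6 is the base peak.
P(M+6) = C(5,3) × 0.4781^2 × 0.5219^3 = 10 × 0.22857961 × 0.14215492 = 0.324937 (base)
P(M+8) = C(5,4) × 0.4781^1 × 0.5219^4 = 5 × 0.4781 × 0.07419065 = 0.177353
Relative intensity = 0.177353 / 0.324937 × 100 = 54.58

54.58%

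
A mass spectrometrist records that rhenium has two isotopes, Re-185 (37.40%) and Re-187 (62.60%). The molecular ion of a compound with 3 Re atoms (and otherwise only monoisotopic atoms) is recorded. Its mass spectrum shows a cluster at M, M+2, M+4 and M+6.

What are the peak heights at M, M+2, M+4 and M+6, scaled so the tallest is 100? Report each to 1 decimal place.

11.9 : 59.7 : 100.0 : 55.8

Each Re atom is independently Re-185 (p = 0.3740) or Re-187 (q = 0.6260); the cluster is the binomial expansion (p + q)^3.
P(M) = 0.3740^3 = 0.052314
P(M+2) = 3 × 0.3740^2 × 0.6260^1 = 0.262687
P(M+4) = 3 × 0.3740^1 × 0.6260^2 = 0.439685
P(M+6) = 0.6260^3 = 0.245314
The M+4 peak is largest (0.439685); scaling to 100 gives 11.9 : 59.7 : 100.0 : 55.8.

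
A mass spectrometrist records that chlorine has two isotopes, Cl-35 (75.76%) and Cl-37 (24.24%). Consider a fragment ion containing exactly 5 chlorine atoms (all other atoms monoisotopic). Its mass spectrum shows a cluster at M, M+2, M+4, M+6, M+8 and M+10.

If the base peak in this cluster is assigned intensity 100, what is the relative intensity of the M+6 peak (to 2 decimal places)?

20.47

Term probabilities: M 0.2496, M+2 0.3993, M+4 0.2555, M+6 0.0817, M+8 0.0131, M+10 0.0008. Base peak = M+2.
P(M+2) = C(5,1) × 0.7576^4 × 0.2424^1 = 5 × 0.32942751 × 0.2424 = 0.399266 (base)
P(M+6) = C(5,3) × 0.7576^2 × 0.2424^3 = 10 × 0.57395776 × 0.01424288 = 0.081748
Relative intensity = 0.081748 / 0.399266 × 100 = 20.47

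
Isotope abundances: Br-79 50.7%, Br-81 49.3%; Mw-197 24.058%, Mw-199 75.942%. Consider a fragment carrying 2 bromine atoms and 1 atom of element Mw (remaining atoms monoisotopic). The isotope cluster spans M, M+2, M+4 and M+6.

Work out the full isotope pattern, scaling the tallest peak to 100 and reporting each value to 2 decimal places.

14.12 : 72.01 : 100.00 : 42.13

Bromine pattern (n=2): 0.257049 : 0.499902 : 0.243049
Element Mw pattern (n=1): 0.24058 : 0.75942
Convolve the two distributions (both contribute in 2-u steps):
  M: 0.257049×0.24058 = 0.061841
  M+2: 0.257049×0.75942 + 0.499902×0.24058 = 0.315475
  M+4: 0.499902×0.75942 + 0.243049×0.24058 = 0.438108
  M+6: 0.243049×0.75942 = 0.184576
Scale to base peak (0.438108) = 100: 14.12 : 72.01 : 100.00 : 42.13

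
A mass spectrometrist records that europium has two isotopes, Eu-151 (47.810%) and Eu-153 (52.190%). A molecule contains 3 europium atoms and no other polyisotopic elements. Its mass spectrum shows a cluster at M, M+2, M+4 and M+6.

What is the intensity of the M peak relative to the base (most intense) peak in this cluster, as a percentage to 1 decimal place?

28.0%

(0.47810 + 0.52190)^3 gives M 0.1093, M+2 0.3579, M+4 0.3907, M+6 0.1422; the largest is M+4.
P(M+4) = C(3,2) × 0.47810^1 × 0.52190^2 = 3 × 0.4781 × 0.27237961 = 0.390674 (base)
P(M) = C(3,0) × 0.47810^3 × 0.52190^0 = 1 × 0.10928391 × 1.0000 = 0.109284
Relative intensity = 0.109284 / 0.390674 × 100 = 28.0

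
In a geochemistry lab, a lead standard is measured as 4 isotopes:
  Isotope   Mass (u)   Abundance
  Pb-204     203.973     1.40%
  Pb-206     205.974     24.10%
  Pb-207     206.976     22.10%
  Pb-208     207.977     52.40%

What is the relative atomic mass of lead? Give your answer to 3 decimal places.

Average mass = Σ (abundance × isotope mass) = 0.0140 × 203.973 + 0.2410 × 205.974 + 0.2210 × 206.976 + 0.5240 × 207.977
= 2.8556 + 49.6397 + 45.7417 + 108.9799 = 207.2169 u

207.217 u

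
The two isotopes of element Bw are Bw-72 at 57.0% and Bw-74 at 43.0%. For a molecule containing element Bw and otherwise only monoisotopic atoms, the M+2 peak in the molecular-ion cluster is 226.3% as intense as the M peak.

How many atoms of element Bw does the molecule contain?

3

With n Bw atoms, P(M+2)/P(M) = C(n,1)·p^(n−1)q / p^n = n·q/p = n · 0.430/0.570.
n = 2.263 × 0.570/0.430 = 3.00 ≈ 3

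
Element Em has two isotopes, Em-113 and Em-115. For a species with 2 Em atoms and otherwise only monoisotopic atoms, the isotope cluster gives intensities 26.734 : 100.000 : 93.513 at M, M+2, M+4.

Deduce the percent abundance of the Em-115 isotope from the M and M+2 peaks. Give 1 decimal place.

If p is the fraction of Em that is Em-113, then I(M+2)/I(M) = [C(2,1)·p^1·(1−p)] / p^2 = 2·(1−p)/p = 100.000/26.734 = 3.7406
(1−p)/p = 3.7406/2 = 1.8703  ⇒  p = 1/(1 + 1.8703) = 0.3484
Em-113: 34.8%, Em-115: 65.2%.

65.2%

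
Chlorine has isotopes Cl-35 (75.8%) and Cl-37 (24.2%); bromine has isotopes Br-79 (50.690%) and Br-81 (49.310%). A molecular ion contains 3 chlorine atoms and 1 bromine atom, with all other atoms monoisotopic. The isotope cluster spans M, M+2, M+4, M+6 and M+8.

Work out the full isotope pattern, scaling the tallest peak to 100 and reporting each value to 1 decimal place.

51.8 : 100.0 : 64.1 : 17.1 : 1.6

Chlorine pattern (n=3): 0.43551951 : 0.41713346 : 0.13317454 : 0.01417249
Bromine pattern (n=1): 0.5069 : 0.4931
Convolve the two distributions (both contribute in 2-u steps):
  M: 0.43551951×0.5069 = 0.220765
  M+2: 0.43551951×0.4931 + 0.41713346×0.5069 = 0.426200
  M+4: 0.41713346×0.4931 + 0.13317454×0.5069 = 0.273195
  M+6: 0.13317454×0.4931 + 0.01417249×0.5069 = 0.072852
  M+8: 0.01417249×0.4931 = 0.006988
Scale to base peak (0.426200) = 100: 51.8 : 100.0 : 64.1 : 17.1 : 1.6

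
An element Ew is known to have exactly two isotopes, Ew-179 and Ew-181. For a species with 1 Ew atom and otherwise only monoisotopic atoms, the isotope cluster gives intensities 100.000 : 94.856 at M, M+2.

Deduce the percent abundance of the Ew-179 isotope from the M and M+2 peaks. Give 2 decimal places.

Let p = fractional abundance of Ew-179. I(M+2)/I(M) = [C(1,1)·p^0·(1−p)] / p^1 = 1·(1−p)/p = 94.856/100.000 = 0.9486
(1−p)/p = 0.9486/1 = 0.9486  ⇒  p = 1/(1 + 0.9486) = 0.5132
Ew-179: 51.32%, Ew-181: 48.68%.

51.32%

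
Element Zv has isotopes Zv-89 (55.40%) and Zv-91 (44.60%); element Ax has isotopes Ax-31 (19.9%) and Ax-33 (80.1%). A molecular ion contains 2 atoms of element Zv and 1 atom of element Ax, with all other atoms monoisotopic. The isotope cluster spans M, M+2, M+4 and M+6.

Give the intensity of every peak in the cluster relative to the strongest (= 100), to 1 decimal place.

14.0 : 79.0 : 100.0 : 36.6

Element Zv pattern (n=2): 0.306916 : 0.494168 : 0.198916
Element Ax pattern (n=1): 0.1990 : 0.8010
Convolve the two distributions (both contribute in 2-u steps):
  M: 0.306916×0.1990 = 0.061076
  M+2: 0.306916×0.8010 + 0.494168×0.1990 = 0.344179
  M+4: 0.494168×0.8010 + 0.198916×0.1990 = 0.435413
  M+6: 0.198916×0.8010 = 0.159332
Scale to base peak (0.435413) = 100: 14.0 : 79.0 : 100.0 : 36.6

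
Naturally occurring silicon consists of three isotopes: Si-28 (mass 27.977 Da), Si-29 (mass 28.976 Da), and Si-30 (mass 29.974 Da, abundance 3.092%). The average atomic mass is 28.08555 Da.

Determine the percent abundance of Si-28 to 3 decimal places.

Let x and y be the fractions of Si-28 and Si-29. Then x + y = 1 − 0.03092 = 0.96908 and 27.977x + 28.976y = 28.08555 − 0.03092×29.974 = 27.15875392.
Substituting: 27.977x + 28.976(0.96908 − x) = 27.15875392
(27.977 − 28.976)x = -0.92130816  ⇒  x = 0.92223, y = 0.04685
Si-28: 92.223%, Si-29: 4.685%.

92.223%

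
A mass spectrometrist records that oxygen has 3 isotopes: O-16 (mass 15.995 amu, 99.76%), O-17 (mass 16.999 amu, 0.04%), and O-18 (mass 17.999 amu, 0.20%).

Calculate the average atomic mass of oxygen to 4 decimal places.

15.9994 amu

Average mass = Σ (abundance × isotope mass) = 0.9976 × 15.995 + 0.0004 × 16.999 + 0.0020 × 17.999
= 15.95661 + 0.00680 + 0.03600 = 15.99941 amu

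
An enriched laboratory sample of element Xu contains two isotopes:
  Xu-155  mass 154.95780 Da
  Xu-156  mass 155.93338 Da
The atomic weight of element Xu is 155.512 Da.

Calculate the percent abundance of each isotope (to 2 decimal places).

Xu-155: 43.19%, Xu-156: 56.81%

Writing the weighted mean with unknown fraction x of Xu-155:
154.95780·x + 155.93338·(1 − x) = 155.512
(154.95780 − 155.93338)·x = 155.512 − 155.93338
x = -0.42138 / -0.97558 = 0.43193 → 43.19% Xu-155, 56.81% Xu-156.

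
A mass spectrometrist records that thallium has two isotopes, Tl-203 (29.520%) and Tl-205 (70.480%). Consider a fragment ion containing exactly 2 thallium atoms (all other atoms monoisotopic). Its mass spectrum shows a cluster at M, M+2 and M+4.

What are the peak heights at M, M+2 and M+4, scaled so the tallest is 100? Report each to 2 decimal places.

17.54 : 83.77 : 100.00

Each Tl atom is independently Tl-203 (p = 0.29520) or Tl-205 (q = 0.70480); the cluster is the binomial expansion (p + q)^2.
P(M) = 0.29520^2 = 0.087143
P(M+2) = 2 × 0.29520^1 × 0.70480^1 = 0.416114
P(M+4) = 0.70480^2 = 0.496743
The M+4 peak is largest (0.496743); scaling to 100 gives 17.54 : 83.77 : 100.00.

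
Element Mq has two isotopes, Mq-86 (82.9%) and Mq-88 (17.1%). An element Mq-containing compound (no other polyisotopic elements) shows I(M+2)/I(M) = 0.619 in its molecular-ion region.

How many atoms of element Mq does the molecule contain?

With n Mq atoms, P(M+2)/P(M) = C(n,1)·p^(n−1)q / p^n = n·q/p = n · 0.171/0.829.
n = 0.619 × 0.829/0.171 = 3.00 ≈ 3

3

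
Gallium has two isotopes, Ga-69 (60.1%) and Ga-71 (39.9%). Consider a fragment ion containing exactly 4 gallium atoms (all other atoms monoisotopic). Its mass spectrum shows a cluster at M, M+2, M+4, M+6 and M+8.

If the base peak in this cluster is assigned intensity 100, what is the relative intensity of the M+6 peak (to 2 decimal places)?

Term probabilities: M 0.1305, M+2 0.3465, M+4 0.3450, M+6 0.1527, M+8 0.0253. Base peak = M+2.
P(M+2) = C(4,1) × 0.601^3 × 0.399^1 = 4 × 0.2170818 × 0.3990 = 0.346463 (base)
P(M+6) = C(4,3) × 0.601^1 × 0.399^3 = 4 × 0.6010 × 0.0635212 = 0.152705
Relative intensity = 0.152705 / 0.346463 × 100 = 44.08

44.08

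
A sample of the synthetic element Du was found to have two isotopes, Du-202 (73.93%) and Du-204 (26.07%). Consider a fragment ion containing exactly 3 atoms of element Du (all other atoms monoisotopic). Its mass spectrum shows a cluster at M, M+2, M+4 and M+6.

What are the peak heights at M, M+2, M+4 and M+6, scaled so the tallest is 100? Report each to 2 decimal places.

Expanding (0.7393 + 0.2607)^3:
P(M) = 0.7393^3 = 0.404075
P(M+2) = 3 × 0.7393^2 × 0.2607^1 = 0.427468
P(M+4) = 3 × 0.7393^1 × 0.2607^2 = 0.150738
P(M+6) = 0.2607^3 = 0.017718
The M+2 peak is largest (0.427468); scaling to 100 gives 94.53 : 100.00 : 35.26 : 4.14.

94.53 : 100.00 : 35.26 : 4.14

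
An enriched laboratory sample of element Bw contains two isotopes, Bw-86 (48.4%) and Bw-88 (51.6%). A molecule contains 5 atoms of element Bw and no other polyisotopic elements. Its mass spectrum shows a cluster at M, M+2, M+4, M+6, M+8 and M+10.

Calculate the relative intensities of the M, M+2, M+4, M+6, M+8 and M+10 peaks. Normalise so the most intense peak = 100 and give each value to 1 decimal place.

8.3 : 44.0 : 93.8 : 100.0 : 53.3 : 11.4

Each Bw atom is independently Bw-86 (p = 0.484) or Bw-88 (q = 0.516); the cluster is the binomial expansion (p + q)^5.
P(M) = 0.484^5 = 0.026560
P(M+2) = 5 × 0.484^4 × 0.516^1 = 0.141580
P(M+4) = 10 × 0.484^3 × 0.516^2 = 0.301881
P(M+6) = 10 × 0.484^2 × 0.516^3 = 0.321840
P(M+8) = 5 × 0.484^1 × 0.516^4 = 0.171559
P(M+10) = 0.516^5 = 0.036580
The M+6 peak is largest (0.321840); scaling to 100 gives 8.3 : 44.0 : 93.8 : 100.0 : 53.3 : 11.4.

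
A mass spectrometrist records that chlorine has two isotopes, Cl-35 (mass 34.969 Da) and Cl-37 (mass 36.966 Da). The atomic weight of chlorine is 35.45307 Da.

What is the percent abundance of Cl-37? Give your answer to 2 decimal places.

24.24%

Writing the weighted mean with unknown fraction x of Cl-35:
34.969·x + 36.966·(1 − x) = 35.45307
(34.969 − 36.966)·x = 35.45307 − 36.966
x = -1.51293 / -1.997 = 0.75760 → 75.76% Cl-35, 24.24% Cl-37.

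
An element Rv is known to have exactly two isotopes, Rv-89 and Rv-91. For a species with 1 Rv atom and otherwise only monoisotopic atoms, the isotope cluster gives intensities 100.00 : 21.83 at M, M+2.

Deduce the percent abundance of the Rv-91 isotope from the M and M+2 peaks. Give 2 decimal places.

17.92%

Write p for the Rv-89 fraction. I(M+2)/I(M) = [C(1,1)·p^0·(1−p)] / p^1 = 1·(1−p)/p = 21.83/100.00 = 0.2183
(1−p)/p = 0.2183/1 = 0.2183  ⇒  p = 1/(1 + 0.2183) = 0.8208
Rv-89: 82.08%, Rv-91: 17.92%.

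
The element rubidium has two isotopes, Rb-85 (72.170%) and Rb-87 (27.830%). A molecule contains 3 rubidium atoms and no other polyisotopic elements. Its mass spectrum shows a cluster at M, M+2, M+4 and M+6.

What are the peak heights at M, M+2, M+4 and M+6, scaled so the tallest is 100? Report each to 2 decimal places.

Each Rb atom is independently Rb-85 (p = 0.72170) or Rb-87 (q = 0.27830); the cluster is the binomial expansion (p + q)^3.
P(M) = 0.72170^3 = 0.375898
P(M+2) = 3 × 0.72170^2 × 0.27830^1 = 0.434858
P(M+4) = 3 × 0.72170^1 × 0.27830^2 = 0.167689
P(M+6) = 0.27830^3 = 0.021555
The M+2 peak is largest (0.434858); scaling to 100 gives 86.44 : 100.00 : 38.56 : 4.96.

86.44 : 100.00 : 38.56 : 4.96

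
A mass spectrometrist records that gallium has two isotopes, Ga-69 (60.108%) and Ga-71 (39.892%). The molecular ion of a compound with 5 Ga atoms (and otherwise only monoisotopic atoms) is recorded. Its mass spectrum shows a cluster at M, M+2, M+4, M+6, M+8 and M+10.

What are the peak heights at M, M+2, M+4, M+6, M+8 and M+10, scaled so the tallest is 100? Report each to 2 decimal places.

22.70 : 75.34 : 100.00 : 66.37 : 22.02 : 2.92

Expanding (0.60108 + 0.39892)^5:
P(M) = 0.60108^5 = 0.078462
P(M+2) = 5 × 0.60108^4 × 0.39892^1 = 0.260366
P(M+4) = 10 × 0.60108^3 × 0.39892^2 = 0.345596
P(M+6) = 10 × 0.60108^2 × 0.39892^3 = 0.229362
P(M+8) = 5 × 0.60108^1 × 0.39892^4 = 0.076111
P(M+10) = 0.39892^5 = 0.010103
The M+4 peak is largest (0.345596); scaling to 100 gives 22.70 : 75.34 : 100.00 : 66.37 : 22.02 : 2.92.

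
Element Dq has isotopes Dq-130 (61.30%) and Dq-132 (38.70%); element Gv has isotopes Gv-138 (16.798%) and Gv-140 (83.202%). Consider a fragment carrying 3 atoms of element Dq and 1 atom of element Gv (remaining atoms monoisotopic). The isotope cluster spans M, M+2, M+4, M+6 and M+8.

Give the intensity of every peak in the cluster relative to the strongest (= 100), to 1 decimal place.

9.5 : 64.7 : 100.0 : 58.4 : 11.8

Element Dq pattern (n=3): 0.2303464 : 0.43626781 : 0.27542519 : 0.0579606
Element Gv pattern (n=1): 0.16798 : 0.83202
Convolve the two distributions (both contribute in 2-u steps):
  M: 0.2303464×0.16798 = 0.038694
  M+2: 0.2303464×0.83202 + 0.43626781×0.16798 = 0.264937
  M+4: 0.43626781×0.83202 + 0.27542519×0.16798 = 0.409249
  M+6: 0.27542519×0.83202 + 0.0579606×0.16798 = 0.238895
  M+8: 0.0579606×0.83202 = 0.048224
Scale to base peak (0.409249) = 100: 9.5 : 64.7 : 100.0 : 58.4 : 11.8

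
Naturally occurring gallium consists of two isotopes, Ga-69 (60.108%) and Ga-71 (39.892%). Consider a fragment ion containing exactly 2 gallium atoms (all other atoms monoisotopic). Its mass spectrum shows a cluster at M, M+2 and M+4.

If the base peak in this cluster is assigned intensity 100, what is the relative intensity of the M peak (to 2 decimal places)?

75.34

Binomial terms of (0.60108 + 0.39892)^2: M 0.3613, M+2 0.4796, M+4 0.1591 → M+2 is the base peak.
P(M+2) = C(2,1) × 0.60108^1 × 0.39892^1 = 2 × 0.60108 × 0.39892 = 0.479566 (base)
P(M) = C(2,0) × 0.60108^2 × 0.39892^0 = 1 × 0.36129717 × 1.0000 = 0.361297
Relative intensity = 0.361297 / 0.479566 × 100 = 75.34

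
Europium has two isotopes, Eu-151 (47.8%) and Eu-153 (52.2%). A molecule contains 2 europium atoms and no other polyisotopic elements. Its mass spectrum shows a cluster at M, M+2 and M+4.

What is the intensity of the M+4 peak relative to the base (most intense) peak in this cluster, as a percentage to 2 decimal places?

(0.478 + 0.522)^2 gives M 0.2285, M+2 0.4990, M+4 0.2725; the largest is M+2.
P(M+2) = C(2,1) × 0.478^1 × 0.522^1 = 2 × 0.4780 × 0.5220 = 0.499032 (base)
P(M+4) = C(2,2) × 0.478^0 × 0.522^2 = 1 × 1.0000 × 0.272484 = 0.272484
Relative intensity = 0.272484 / 0.499032 × 100 = 54.60

54.60%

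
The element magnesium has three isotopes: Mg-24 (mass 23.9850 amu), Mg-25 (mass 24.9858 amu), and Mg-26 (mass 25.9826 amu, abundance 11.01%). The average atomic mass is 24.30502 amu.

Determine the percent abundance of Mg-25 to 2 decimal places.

Let x and y be the fractions of Mg-24 and Mg-25. Then x + y = 1 − 0.1101 = 0.8899 and 23.9850x + 24.9858y = 24.30502 − 0.1101×25.9826 = 21.44433574.
Substituting: 23.9850x + 24.9858(0.8899 − x) = 21.44433574
(23.9850 − 24.9858)x = -0.79052768  ⇒  x = 0.78990, y = 0.10000
Mg-24: 78.99%, Mg-25: 10.00%.

10.00%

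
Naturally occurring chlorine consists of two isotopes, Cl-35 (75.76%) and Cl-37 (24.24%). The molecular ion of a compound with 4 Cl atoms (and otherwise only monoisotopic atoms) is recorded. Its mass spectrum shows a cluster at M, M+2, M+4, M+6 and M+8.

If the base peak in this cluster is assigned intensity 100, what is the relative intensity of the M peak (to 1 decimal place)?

78.1

Term probabilities: M 0.3294, M+2 0.4216, M+4 0.2023, M+6 0.0432, M+8 0.0035. Base peak = M+2.
P(M+2) = C(4,1) × 0.7576^3 × 0.2424^1 = 4 × 0.4348304 × 0.2424 = 0.421612 (base)
P(M) = C(4,0) × 0.7576^4 × 0.2424^0 = 1 × 0.32942751 × 1.0000 = 0.329428
Relative intensity = 0.329428 / 0.421612 × 100 = 78.1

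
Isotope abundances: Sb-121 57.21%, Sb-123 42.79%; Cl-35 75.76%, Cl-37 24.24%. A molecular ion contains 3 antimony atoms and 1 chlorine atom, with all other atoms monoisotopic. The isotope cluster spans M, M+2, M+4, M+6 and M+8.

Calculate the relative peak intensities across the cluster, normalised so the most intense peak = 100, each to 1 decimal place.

Antimony pattern (n=3): 0.18724742 : 0.42015297 : 0.3142518 : 0.07834781
Chlorine pattern (n=1): 0.7576 : 0.2424
Convolve the two distributions (both contribute in 2-u steps):
  M: 0.18724742×0.7576 = 0.141859
  M+2: 0.18724742×0.2424 + 0.42015297×0.7576 = 0.363697
  M+4: 0.42015297×0.2424 + 0.3142518×0.7576 = 0.339922
  M+6: 0.3142518×0.2424 + 0.07834781×0.7576 = 0.135531
  M+8: 0.07834781×0.2424 = 0.018992
Scale to base peak (0.363697) = 100: 39.0 : 100.0 : 93.5 : 37.3 : 5.2

39.0 : 100.0 : 93.5 : 37.3 : 5.2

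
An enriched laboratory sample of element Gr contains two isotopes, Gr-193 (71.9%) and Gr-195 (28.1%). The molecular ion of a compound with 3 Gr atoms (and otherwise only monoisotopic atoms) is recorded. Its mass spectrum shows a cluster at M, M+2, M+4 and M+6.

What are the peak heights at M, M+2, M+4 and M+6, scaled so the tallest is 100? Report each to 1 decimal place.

85.3 : 100.0 : 39.1 : 5.1

The 3 Gr atoms are independent, so intensities follow the terms of (0.719 + 0.281)^3.
P(M) = 0.719^3 = 0.371695
P(M+2) = 3 × 0.719^2 × 0.281^1 = 0.435798
P(M+4) = 3 × 0.719^1 × 0.281^2 = 0.170319
P(M+6) = 0.281^3 = 0.022188
The M+2 peak is largest (0.435798); scaling to 100 gives 85.3 : 100.0 : 39.1 : 5.1.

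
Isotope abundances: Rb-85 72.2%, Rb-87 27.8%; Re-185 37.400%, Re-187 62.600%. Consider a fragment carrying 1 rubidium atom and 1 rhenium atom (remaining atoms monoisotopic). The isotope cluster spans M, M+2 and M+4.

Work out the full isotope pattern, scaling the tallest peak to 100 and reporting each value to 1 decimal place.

Rubidium pattern (n=1): 0.7220 : 0.2780
Rhenium pattern (n=1): 0.3740 : 0.6260
Convolve the two distributions (both contribute in 2-u steps):
  M: 0.7220×0.3740 = 0.270028
  M+2: 0.7220×0.6260 + 0.2780×0.3740 = 0.555944
  M+4: 0.2780×0.6260 = 0.174028
Scale to base peak (0.555944) = 100: 48.6 : 100.0 : 31.3

48.6 : 100.0 : 31.3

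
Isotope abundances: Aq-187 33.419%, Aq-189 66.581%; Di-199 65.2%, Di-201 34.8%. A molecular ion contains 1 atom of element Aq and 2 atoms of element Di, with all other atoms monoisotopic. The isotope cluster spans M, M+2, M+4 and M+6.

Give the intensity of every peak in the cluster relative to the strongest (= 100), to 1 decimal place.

32.7 : 100.0 : 78.8 : 18.5

Element Aq pattern (n=1): 0.33419 : 0.66581
Element Di pattern (n=2): 0.425104 : 0.453792 : 0.121104
Convolve the two distributions (both contribute in 2-u steps):
  M: 0.33419×0.425104 = 0.142066
  M+2: 0.33419×0.453792 + 0.66581×0.425104 = 0.434691
  M+4: 0.33419×0.121104 + 0.66581×0.453792 = 0.342611
  M+6: 0.66581×0.121104 = 0.080632
Scale to base peak (0.434691) = 100: 32.7 : 100.0 : 78.8 : 18.5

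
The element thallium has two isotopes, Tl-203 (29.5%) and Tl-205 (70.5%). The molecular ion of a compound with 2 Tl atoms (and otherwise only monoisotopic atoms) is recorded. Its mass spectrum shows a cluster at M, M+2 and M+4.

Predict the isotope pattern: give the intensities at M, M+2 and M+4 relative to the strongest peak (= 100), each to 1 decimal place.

17.5 : 83.7 : 100.0

Expanding (0.295 + 0.705)^2:
P(M) = 0.295^2 = 0.087025
P(M+2) = 2 × 0.295^1 × 0.705^1 = 0.415950
P(M+4) = 0.705^2 = 0.497025
The M+4 peak is largest (0.497025); scaling to 100 gives 17.5 : 83.7 : 100.0.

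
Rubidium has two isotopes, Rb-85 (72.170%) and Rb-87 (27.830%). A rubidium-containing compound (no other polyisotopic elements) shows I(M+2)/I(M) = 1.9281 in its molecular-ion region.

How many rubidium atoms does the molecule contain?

For n independent Rb atoms, I(M+2)/I(M) = n · (abundance Rb-87) / (abundance Rb-85) = n · 0.27830/0.72170.
n = 1.9281 × 0.72170/0.27830 = 5.00 ≈ 5

5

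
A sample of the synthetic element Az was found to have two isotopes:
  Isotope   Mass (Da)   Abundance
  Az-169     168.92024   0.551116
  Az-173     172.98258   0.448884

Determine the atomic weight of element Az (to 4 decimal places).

170.7438 Da

The abundance-weighted mean is 0.551116 × 168.92024 + 0.448884 × 172.98258
= 93.094647 + 77.649112 = 170.743759 Da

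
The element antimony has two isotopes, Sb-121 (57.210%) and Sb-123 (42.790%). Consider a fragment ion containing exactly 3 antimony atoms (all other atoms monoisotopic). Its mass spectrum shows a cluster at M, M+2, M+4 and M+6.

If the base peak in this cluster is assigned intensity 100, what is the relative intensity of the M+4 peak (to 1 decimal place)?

74.8

Binomial terms of (0.57210 + 0.42790)^3: M 0.1872, M+2 0.4202, M+4 0.3143, M+6 0.0783 → M+2 is the base peak.
P(M+2) = C(3,1) × 0.57210^2 × 0.42790^1 = 3 × 0.32729841 × 0.4279 = 0.420153 (base)
P(M+4) = C(3,2) × 0.57210^1 × 0.42790^2 = 3 × 0.5721 × 0.18309841 = 0.314252
Relative intensity = 0.314252 / 0.420153 × 100 = 74.8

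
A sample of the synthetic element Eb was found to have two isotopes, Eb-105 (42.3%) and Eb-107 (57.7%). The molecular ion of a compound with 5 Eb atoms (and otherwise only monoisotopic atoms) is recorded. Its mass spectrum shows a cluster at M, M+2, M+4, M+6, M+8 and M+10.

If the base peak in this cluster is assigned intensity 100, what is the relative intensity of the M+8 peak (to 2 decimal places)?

Term probabilities: M 0.0135, M+2 0.0924, M+4 0.2520, M+6 0.3437, M+8 0.2344, M+10 0.0640. Base peak = M+6.
P(M+6) = C(5,3) × 0.423^2 × 0.577^3 = 10 × 0.178929 × 0.19210003 = 0.343723 (base)
P(M+8) = C(5,4) × 0.423^1 × 0.577^4 = 5 × 0.4230 × 0.11084172 = 0.234430
Relative intensity = 0.234430 / 0.343723 × 100 = 68.20

68.20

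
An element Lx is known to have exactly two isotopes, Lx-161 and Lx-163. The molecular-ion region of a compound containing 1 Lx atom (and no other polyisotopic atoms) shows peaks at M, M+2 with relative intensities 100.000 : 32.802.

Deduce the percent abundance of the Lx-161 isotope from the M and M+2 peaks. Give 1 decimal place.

75.3%

If p is the fraction of Lx that is Lx-161, then I(M+2)/I(M) = [C(1,1)·p^0·(1−p)] / p^1 = 1·(1−p)/p = 32.802/100.000 = 0.3280
(1−p)/p = 0.3280/1 = 0.3280  ⇒  p = 1/(1 + 0.3280) = 0.7530
Lx-161: 75.3%, Lx-163: 24.7%.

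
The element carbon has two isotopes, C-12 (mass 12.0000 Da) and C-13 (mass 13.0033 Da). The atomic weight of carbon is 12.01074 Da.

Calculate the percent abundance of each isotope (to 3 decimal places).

C-12: 98.930%, C-13: 1.070%

With x = fraction of C-12 (so C-13 is 1 − x):
12.0000·x + 13.0033·(1 − x) = 12.01074
(12.0000 − 13.0033)·x = 12.01074 − 13.0033
x = -0.99256 / -1.0033 = 0.98930 → 98.930% C-12, 1.070% C-13.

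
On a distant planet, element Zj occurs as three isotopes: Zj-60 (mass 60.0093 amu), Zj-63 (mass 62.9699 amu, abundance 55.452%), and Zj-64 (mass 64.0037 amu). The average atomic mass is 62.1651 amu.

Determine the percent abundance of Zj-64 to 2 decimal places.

Let x and y be the fractions of Zj-60 and Zj-64. Then x + y = 1 − 0.55452 = 0.44548 and 60.0093x + 64.0037y = 62.1651 − 0.55452×62.9699 = 27.247031052.
Substituting: 60.0093x + 64.0037(0.44548 − x) = 27.247031052
(60.0093 − 64.0037)x = -1.265337224  ⇒  x = 0.31678, y = 0.12870
Zj-60: 31.68%, Zj-64: 12.87%.

12.87%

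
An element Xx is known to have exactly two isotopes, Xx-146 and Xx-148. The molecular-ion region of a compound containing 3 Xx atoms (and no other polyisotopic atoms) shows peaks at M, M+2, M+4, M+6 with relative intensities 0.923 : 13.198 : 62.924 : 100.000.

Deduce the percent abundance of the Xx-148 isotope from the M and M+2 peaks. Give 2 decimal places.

Write p for the Xx-146 fraction. I(M+2)/I(M) = [C(3,1)·p^2·(1−p)] / p^3 = 3·(1−p)/p = 13.198/0.923 = 14.2990
(1−p)/p = 14.2990/3 = 4.7663  ⇒  p = 1/(1 + 4.7663) = 0.1734
Xx-146: 17.34%, Xx-148: 82.66%.

82.66%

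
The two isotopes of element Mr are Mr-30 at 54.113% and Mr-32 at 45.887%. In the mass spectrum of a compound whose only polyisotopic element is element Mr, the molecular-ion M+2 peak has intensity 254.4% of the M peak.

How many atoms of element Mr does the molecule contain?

For n independent Mr atoms, I(M+2)/I(M) = n · (abundance Mr-32) / (abundance Mr-30) = n · 0.45887/0.54113.
n = 2.544 × 0.54113/0.45887 = 3.00 ≈ 3

3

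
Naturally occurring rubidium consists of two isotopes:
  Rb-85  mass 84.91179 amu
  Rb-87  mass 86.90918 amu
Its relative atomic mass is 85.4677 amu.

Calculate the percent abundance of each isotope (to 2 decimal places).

Writing the weighted mean with unknown fraction x of Rb-85:
84.91179·x + 86.90918·(1 − x) = 85.4677
(84.91179 − 86.90918)·x = 85.4677 − 86.90918
x = -1.44148 / -1.99739 = 0.72168 → 72.17% Rb-85, 27.83% Rb-87.

Rb-85: 72.17%, Rb-87: 27.83%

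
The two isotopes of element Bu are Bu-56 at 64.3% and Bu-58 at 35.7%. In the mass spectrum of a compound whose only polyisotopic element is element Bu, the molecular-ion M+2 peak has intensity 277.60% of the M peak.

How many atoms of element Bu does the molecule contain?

The M+2/M ratio from n Bu atoms is n · q/p = n · 0.357/0.643.
n = 2.7760 × 0.643/0.357 = 5.00 ≈ 5

5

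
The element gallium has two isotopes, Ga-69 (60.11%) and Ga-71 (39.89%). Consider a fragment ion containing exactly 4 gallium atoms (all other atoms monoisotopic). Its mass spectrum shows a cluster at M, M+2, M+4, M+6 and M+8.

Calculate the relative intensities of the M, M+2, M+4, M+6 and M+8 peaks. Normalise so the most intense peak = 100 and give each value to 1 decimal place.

37.7 : 100.0 : 99.5 : 44.0 : 7.3

The 4 Ga atoms are independent, so intensities follow the terms of (0.6011 + 0.3989)^4.
P(M) = 0.6011^4 = 0.130553
P(M+2) = 4 × 0.6011^3 × 0.3989^1 = 0.346549
P(M+4) = 6 × 0.6011^2 × 0.3989^2 = 0.344963
P(M+6) = 4 × 0.6011^1 × 0.3989^3 = 0.152616
P(M+8) = 0.3989^4 = 0.025320
The M+2 peak is largest (0.346549); scaling to 100 gives 37.7 : 100.0 : 99.5 : 44.0 : 7.3.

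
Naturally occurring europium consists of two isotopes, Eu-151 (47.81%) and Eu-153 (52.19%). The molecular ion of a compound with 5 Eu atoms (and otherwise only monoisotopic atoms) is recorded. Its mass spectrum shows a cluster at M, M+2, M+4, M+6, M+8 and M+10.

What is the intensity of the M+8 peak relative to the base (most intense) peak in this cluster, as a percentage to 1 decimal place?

(0.4781 + 0.5219)^5 gives M 0.0250, M+2 0.1363, M+4 0.2977, M+6 0.3249, M+8 0.1774, M+10 0.0387; the largest is M+6.
P(M+6) = C(5,3) × 0.4781^2 × 0.5219^3 = 10 × 0.22857961 × 0.14215492 = 0.324937 (base)
P(M+8) = C(5,4) × 0.4781^1 × 0.5219^4 = 5 × 0.4781 × 0.07419065 = 0.177353
Relative intensity = 0.177353 / 0.324937 × 100 = 54.6

54.6%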